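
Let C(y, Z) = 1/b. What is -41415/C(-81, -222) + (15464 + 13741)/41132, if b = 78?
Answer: -132871549635/41132 ≈ -3.2304e+6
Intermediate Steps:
C(y, Z) = 1/78
-41415/C(-81, -222) + (15464 + 13741)/41132 = -41415/1/78 + (15464 + 13741)/41132 = -41415*78 + 29205*(1/41132) = -3230370 + 29205/41132 = -132871549635/41132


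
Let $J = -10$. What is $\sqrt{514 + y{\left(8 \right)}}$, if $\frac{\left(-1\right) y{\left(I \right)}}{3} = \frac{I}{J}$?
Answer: $\frac{\sqrt{12910}}{5} \approx 22.724$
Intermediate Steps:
$y{\left(I \right)} = \frac{3 I}{10}$ ($y{\left(I \right)} = - 3 \frac{I}{-10} = - 3 I \left(- \frac{1}{10}\right) = - 3 \left(- \frac{I}{10}\right) = \frac{3 I}{10}$)
$\sqrt{514 + y{\left(8 \right)}} = \sqrt{514 + \frac{3}{10} \cdot 8} = \sqrt{514 + \frac{12}{5}} = \sqrt{\frac{2582}{5}} = \frac{\sqrt{12910}}{5}$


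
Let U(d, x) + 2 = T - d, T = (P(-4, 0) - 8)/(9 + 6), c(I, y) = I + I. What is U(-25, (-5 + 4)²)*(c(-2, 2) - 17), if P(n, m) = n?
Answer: -2331/5 ≈ -466.20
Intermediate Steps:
c(I, y) = 2*I
T = -⅘ (T = (-4 - 8)/(9 + 6) = -12/15 = -12*1/15 = -⅘ ≈ -0.80000)
U(d, x) = -14/5 - d (U(d, x) = -2 + (-⅘ - d) = -14/5 - d)
U(-25, (-5 + 4)²)*(c(-2, 2) - 17) = (-14/5 - 1*(-25))*(2*(-2) - 17) = (-14/5 + 25)*(-4 - 17) = (111/5)*(-21) = -2331/5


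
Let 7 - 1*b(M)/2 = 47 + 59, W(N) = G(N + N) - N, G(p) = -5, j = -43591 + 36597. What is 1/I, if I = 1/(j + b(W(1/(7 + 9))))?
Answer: -7192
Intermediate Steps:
j = -6994
W(N) = -5 - N
b(M) = -198 (b(M) = 14 - 2*(47 + 59) = 14 - 2*106 = 14 - 212 = -198)
I = -1/7192 (I = 1/(-6994 - 198) = 1/(-7192) = -1/7192 ≈ -0.00013904)
1/I = 1/(-1/7192) = -7192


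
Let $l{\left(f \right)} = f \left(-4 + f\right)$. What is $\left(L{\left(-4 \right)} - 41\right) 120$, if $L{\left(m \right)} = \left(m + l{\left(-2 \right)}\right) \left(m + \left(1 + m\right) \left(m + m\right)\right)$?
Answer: $14280$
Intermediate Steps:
$L{\left(m \right)} = \left(12 + m\right) \left(m + 2 m \left(1 + m\right)\right)$ ($L{\left(m \right)} = \left(m - 2 \left(-4 - 2\right)\right) \left(m + \left(1 + m\right) \left(m + m\right)\right) = \left(m - -12\right) \left(m + \left(1 + m\right) 2 m\right) = \left(m + 12\right) \left(m + 2 m \left(1 + m\right)\right) = \left(12 + m\right) \left(m + 2 m \left(1 + m\right)\right)$)
$\left(L{\left(-4 \right)} - 41\right) 120 = \left(- 4 \left(36 + 2 \left(-4\right)^{2} + 27 \left(-4\right)\right) - 41\right) 120 = \left(- 4 \left(36 + 2 \cdot 16 - 108\right) - 41\right) 120 = \left(- 4 \left(36 + 32 - 108\right) - 41\right) 120 = \left(\left(-4\right) \left(-40\right) - 41\right) 120 = \left(160 - 41\right) 120 = 119 \cdot 120 = 14280$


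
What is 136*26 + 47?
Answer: 3583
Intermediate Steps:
136*26 + 47 = 3536 + 47 = 3583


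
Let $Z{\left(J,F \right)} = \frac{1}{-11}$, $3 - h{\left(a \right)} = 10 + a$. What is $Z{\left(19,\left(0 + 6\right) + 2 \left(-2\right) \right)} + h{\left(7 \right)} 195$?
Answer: $- \frac{30031}{11} \approx -2730.1$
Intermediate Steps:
$h{\left(a \right)} = -7 - a$ ($h{\left(a \right)} = 3 - \left(10 + a\right) = -7 - a$)
$Z{\left(J,F \right)} = - \frac{1}{11}$
$Z{\left(19,\left(0 + 6\right) + 2 \left(-2\right) \right)} + h{\left(7 \right)} 195 = - \frac{1}{11} + \left(-7 - 7\right) 195 = - \frac{1}{11} - 2730 = - \frac{30031}{11}$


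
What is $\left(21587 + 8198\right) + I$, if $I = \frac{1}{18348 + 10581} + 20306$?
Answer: $\frac{1449082540}{28929} \approx 50091.0$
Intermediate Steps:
$I = \frac{587432275}{28929}$ ($I = \frac{1}{28929} + 20306 = \frac{587432275}{28929} \approx 20306.0$)
$\left(21587 + 8198\right) + I = \left(21587 + 8198\right) + \frac{587432275}{28929} = 29785 + \frac{587432275}{28929} = \frac{1449082540}{28929}$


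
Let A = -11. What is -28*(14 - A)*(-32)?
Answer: 22400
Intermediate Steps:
-28*(14 - A)*(-32) = -28*(14 - 1*(-11))*(-32) = -28*(14 + 11)*(-32) = -28*25*(-32) = -700*(-32) = 22400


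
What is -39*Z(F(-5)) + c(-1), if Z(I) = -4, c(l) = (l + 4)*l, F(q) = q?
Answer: 153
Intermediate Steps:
c(l) = l*(4 + l) (c(l) = (4 + l)*l = l*(4 + l))
-39*Z(F(-5)) + c(-1) = -39*(-4) - (4 - 1) = 156 - 1*3 = 156 - 3 = 153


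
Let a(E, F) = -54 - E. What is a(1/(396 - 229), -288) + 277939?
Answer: 46406794/167 ≈ 2.7789e+5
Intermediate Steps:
a(1/(396 - 229), -288) + 277939 = (-54 - 1/(396 - 229)) + 277939 = (-54 - 1/167) + 277939 = -9019/167 + 277939 = 46406794/167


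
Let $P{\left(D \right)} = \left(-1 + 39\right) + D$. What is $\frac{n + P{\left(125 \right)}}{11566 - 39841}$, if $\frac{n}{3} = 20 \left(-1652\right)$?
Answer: $\frac{98957}{28275} \approx 3.4998$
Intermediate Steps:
$n = -99120$ ($n = 3 \cdot 20 \left(-1652\right) = 3 \left(-33040\right) = -99120$)
$P{\left(D \right)} = 38 + D$
$\frac{n + P{\left(125 \right)}}{11566 - 39841} = \frac{-99120 + \left(38 + 125\right)}{11566 - 39841} = \frac{-99120 + 163}{-28275} = \left(-98957\right) \left(- \frac{1}{28275}\right) = \frac{98957}{28275}$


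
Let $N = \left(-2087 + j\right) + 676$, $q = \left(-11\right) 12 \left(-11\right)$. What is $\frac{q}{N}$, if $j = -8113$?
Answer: $- \frac{363}{2381} \approx -0.15246$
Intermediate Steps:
$q = 1452$ ($q = \left(-132\right) \left(-11\right) = 1452$)
$N = -9524$ ($N = \left(-2087 - 8113\right) + 676 = -10200 + 676 = -9524$)
$\frac{q}{N} = \frac{1452}{-9524} = 1452 \left(- \frac{1}{9524}\right) = - \frac{363}{2381}$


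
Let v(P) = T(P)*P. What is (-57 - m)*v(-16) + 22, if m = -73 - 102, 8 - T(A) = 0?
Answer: -15082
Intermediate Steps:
T(A) = 8 (T(A) = 8 - 1*0 = 8 + 0 = 8)
m = -175
v(P) = 8*P
(-57 - m)*v(-16) + 22 = (-57 - 1*(-175))*(8*(-16)) + 22 = (-57 + 175)*(-128) + 22 = 118*(-128) + 22 = -15104 + 22 = -15082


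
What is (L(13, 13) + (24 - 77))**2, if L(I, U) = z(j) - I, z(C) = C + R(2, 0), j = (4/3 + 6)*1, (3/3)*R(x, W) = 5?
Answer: 25921/9 ≈ 2880.1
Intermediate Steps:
R(x, W) = 5
j = 22/3 (j = (4*(1/3) + 6)*1 = (4/3 + 6)*1 = (22/3)*1 = 22/3 ≈ 7.3333)
z(C) = 5 + C (z(C) = C + 5 = 5 + C)
L(I, U) = 37/3 - I (L(I, U) = (5 + 22/3) - I = 37/3 - I)
(L(13, 13) + (24 - 77))**2 = ((37/3 - 1*13) + (24 - 77))**2 = ((37/3 - 13) - 53)**2 = (-2/3 - 53)**2 = (-161/3)**2 = 25921/9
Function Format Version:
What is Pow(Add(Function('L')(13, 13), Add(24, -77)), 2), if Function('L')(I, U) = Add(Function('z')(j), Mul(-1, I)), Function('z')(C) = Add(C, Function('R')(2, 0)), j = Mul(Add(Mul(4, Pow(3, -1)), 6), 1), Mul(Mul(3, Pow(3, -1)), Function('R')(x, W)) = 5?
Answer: Rational(25921, 9) ≈ 2880.1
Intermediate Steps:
Function('R')(x, W) = 5
j = Rational(22, 3) (j = Mul(Add(Mul(4, Rational(1, 3)), 6), 1) = Mul(Add(Rational(4, 3), 6), 1) = Mul(Rational(22, 3), 1) = Rational(22, 3) ≈ 7.3333)
Function('z')(C) = Add(5, C) (Function('z')(C) = Add(C, 5) = Add(5, C))
Function('L')(I, U) = Add(Rational(37, 3), Mul(-1, I)) (Function('L')(I, U) = Add(Add(5, Rational(22, 3)), Mul(-1, I)) = Add(Rational(37, 3), Mul(-1, I)))
Pow(Add(Function('L')(13, 13), Add(24, -77)), 2) = Pow(Add(Add(Rational(37, 3), Mul(-1, 13)), Add(24, -77)), 2) = Pow(Add(Add(Rational(37, 3), -13), -53), 2) = Pow(Add(Rational(-2, 3), -53), 2) = Pow(Rational(-161, 3), 2) = Rational(25921, 9)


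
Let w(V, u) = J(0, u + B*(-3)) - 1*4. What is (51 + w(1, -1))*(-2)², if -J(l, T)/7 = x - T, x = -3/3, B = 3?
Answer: -64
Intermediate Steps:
x = -1 (x = -3*⅓ = -1)
J(l, T) = 7 + 7*T (J(l, T) = -7*(-1 - T) = 7 + 7*T)
w(V, u) = -60 + 7*u (w(V, u) = (7 + 7*(u + 3*(-3))) - 1*4 = (7 + 7*(u - 9)) - 4 = (7 + 7*(-9 + u)) - 4 = (7 + (-63 + 7*u)) - 4 = (-56 + 7*u) - 4 = -60 + 7*u)
(51 + w(1, -1))*(-2)² = (51 + (-60 + 7*(-1)))*(-2)² = (51 + (-60 - 7))*4 = (51 - 67)*4 = -16*4 = -64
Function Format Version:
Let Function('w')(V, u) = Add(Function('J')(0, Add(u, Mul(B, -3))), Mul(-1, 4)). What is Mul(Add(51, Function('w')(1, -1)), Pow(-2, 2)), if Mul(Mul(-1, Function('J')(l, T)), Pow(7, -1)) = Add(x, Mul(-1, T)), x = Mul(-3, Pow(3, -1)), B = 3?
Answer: -64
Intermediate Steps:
x = -1 (x = Mul(-3, Rational(1, 3)) = -1)
Function('J')(l, T) = Add(7, Mul(7, T)) (Function('J')(l, T) = Mul(-7, Add(-1, Mul(-1, T))) = Add(7, Mul(7, T)))
Function('w')(V, u) = Add(-60, Mul(7, u)) (Function('w')(V, u) = Add(Add(7, Mul(7, Add(u, Mul(3, -3)))), Mul(-1, 4)) = Add(Add(7, Mul(7, Add(u, -9))), -4) = Add(Add(7, Mul(7, Add(-9, u))), -4) = Add(Add(7, Add(-63, Mul(7, u))), -4) = Add(Add(-56, Mul(7, u)), -4) = Add(-60, Mul(7, u)))
Mul(Add(51, Function('w')(1, -1)), Pow(-2, 2)) = Mul(Add(51, Add(-60, Mul(7, -1))), Pow(-2, 2)) = Mul(Add(51, Add(-60, -7)), 4) = Mul(Add(51, -67), 4) = Mul(-16, 4) = -64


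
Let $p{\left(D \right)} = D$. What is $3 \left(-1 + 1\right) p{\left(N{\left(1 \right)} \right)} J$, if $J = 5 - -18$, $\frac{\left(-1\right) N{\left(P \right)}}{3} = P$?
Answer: $0$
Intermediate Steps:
$N{\left(P \right)} = - 3 P$
$J = 23$ ($J = 5 + 18 = 23$)
$3 \left(-1 + 1\right) p{\left(N{\left(1 \right)} \right)} J = 3 \left(-1 + 1\right) \left(\left(-3\right) 1\right) 23 = 3 \cdot 0 \left(-3\right) 23 = 0 \left(-3\right) 23 = 0 \cdot 23 = 0$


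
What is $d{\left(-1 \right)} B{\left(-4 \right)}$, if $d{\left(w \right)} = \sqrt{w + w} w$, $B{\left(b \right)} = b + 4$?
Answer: $0$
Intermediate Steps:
$B{\left(b \right)} = 4 + b$
$d{\left(w \right)} = \sqrt{2} w^{\frac{3}{2}}$ ($d{\left(w \right)} = \sqrt{2 w} w = \sqrt{2} \sqrt{w} w = \sqrt{2} w^{\frac{3}{2}}$)
$d{\left(-1 \right)} B{\left(-4 \right)} = \sqrt{2} \left(-1\right)^{\frac{3}{2}} \left(4 - 4\right) = \sqrt{2} \left(- i\right) 0 = - i \sqrt{2} \cdot 0 = 0$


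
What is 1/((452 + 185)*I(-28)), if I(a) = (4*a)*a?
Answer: 1/1997632 ≈ 5.0059e-7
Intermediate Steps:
I(a) = 4*a²
1/((452 + 185)*I(-28)) = 1/((452 + 185)*((4*(-28)²))) = 1/(637*((4*784))) = (1/637)/3136 = (1/637)*(1/3136) = 1/1997632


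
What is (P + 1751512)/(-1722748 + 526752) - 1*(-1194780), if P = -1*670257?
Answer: 1428951019625/1195996 ≈ 1.1948e+6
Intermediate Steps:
P = -670257
(P + 1751512)/(-1722748 + 526752) - 1*(-1194780) = (-670257 + 1751512)/(-1722748 + 526752) - 1*(-1194780) = 1081255/(-1195996) + 1194780 = 1081255*(-1/1195996) + 1194780 = -1081255/1195996 + 1194780 = 1428951019625/1195996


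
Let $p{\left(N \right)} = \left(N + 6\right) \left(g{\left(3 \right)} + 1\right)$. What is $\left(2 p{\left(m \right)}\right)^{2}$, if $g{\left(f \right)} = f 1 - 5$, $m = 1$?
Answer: $196$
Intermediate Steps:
$g{\left(f \right)} = -5 + f$ ($g{\left(f \right)} = f - 5 = -5 + f$)
$p{\left(N \right)} = -6 - N$ ($p{\left(N \right)} = \left(N + 6\right) \left(\left(-5 + 3\right) + 1\right) = \left(6 + N\right) \left(-2 + 1\right) = \left(6 + N\right) \left(-1\right) = -6 - N$)
$\left(2 p{\left(m \right)}\right)^{2} = \left(2 \left(-6 - 1\right)\right)^{2} = \left(2 \left(-7\right)\right)^{2} = \left(-14\right)^{2} = 196$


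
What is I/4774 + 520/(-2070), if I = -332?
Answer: -158486/494109 ≈ -0.32075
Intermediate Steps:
I/4774 + 520/(-2070) = -332/4774 + 520/(-2070) = -332*1/4774 + 520*(-1/2070) = -166/2387 - 52/207 = -158486/494109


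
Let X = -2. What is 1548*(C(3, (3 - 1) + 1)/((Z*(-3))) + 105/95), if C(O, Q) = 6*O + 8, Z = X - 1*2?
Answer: 96234/19 ≈ 5064.9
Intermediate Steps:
Z = -4 (Z = -2 - 1*2 = -2 - 2 = -4)
C(O, Q) = 8 + 6*O
1548*(C(3, (3 - 1) + 1)/((Z*(-3))) + 105/95) = 1548*((8 + 6*3)/((-4*(-3))) + 105/95) = 1548*((8 + 18)/12 + 105*(1/95)) = 1548*(26*(1/12) + 21/19) = 1548*(13/6 + 21/19) = 1548*(373/114) = 96234/19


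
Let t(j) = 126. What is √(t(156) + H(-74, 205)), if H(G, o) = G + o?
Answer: √257 ≈ 16.031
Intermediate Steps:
√(t(156) + H(-74, 205)) = √(126 + (-74 + 205)) = √(126 + 131) = √257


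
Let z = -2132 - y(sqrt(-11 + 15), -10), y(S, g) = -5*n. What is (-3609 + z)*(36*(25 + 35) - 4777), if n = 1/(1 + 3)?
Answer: 60083703/4 ≈ 1.5021e+7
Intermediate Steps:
n = 1/4 ≈ 0.25000
y(S, g) = -5/4 (y(S, g) = -5*1/4 = -5/4)
z = -8523/4 (z = -2132 - 1*(-5/4) = -2132 + 5/4 = -8523/4 ≈ -2130.8)
(-3609 + z)*(36*(25 + 35) - 4777) = (-3609 - 8523/4)*(36*(25 + 35) - 4777) = -22959*(36*60 - 4777)/4 = -22959*(2160 - 4777)/4 = -22959/4*(-2617) = 60083703/4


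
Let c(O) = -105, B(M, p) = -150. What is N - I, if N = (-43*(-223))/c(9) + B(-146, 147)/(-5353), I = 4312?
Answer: -2474938447/562065 ≈ -4403.3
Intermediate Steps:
N = -51314167/562065 (N = -43*(-223)/(-105) - 150/(-5353) = 9589*(-1/105) - 150*(-1/5353) = -9589/105 + 150/5353 = -51314167/562065 ≈ -91.296)
N - I = -51314167/562065 - 1*4312 = -51314167/562065 - 4312 = -2474938447/562065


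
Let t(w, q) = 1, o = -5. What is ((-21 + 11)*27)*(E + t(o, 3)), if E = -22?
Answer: 5670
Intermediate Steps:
((-21 + 11)*27)*(E + t(o, 3)) = ((-21 + 11)*27)*(-22 + 1) = -10*27*(-21) = -270*(-21) = 5670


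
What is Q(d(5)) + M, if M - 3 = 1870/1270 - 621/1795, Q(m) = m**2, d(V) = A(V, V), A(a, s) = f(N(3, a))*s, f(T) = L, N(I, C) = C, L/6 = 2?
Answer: 821614693/227965 ≈ 3604.1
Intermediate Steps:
L = 12 (L = 6*2 = 12)
f(T) = 12
A(a, s) = 12*s
d(V) = 12*V
M = 940693/227965 (M = 3 + (1870/1270 - 621/1795) = 3 + (1870*(1/1270) - 621*1/1795) = 3 + (187/127 - 621/1795) = 3 + 256798/227965 = 940693/227965 ≈ 4.1265)
Q(d(5)) + M = (12*5)**2 + 940693/227965 = 60**2 + 940693/227965 = 3600 + 940693/227965 = 821614693/227965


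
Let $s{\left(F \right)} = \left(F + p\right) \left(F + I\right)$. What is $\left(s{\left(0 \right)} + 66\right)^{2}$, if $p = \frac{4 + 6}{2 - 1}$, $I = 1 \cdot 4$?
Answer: $11236$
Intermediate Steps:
$I = 4$
$p = 10$ ($p = \frac{10}{1} = 10 \cdot 1 = 10$)
$s{\left(F \right)} = \left(4 + F\right) \left(10 + F\right)$ ($s{\left(F \right)} = \left(F + 10\right) \left(F + 4\right) = \left(10 + F\right) \left(4 + F\right) = \left(4 + F\right) \left(10 + F\right)$)
$\left(s{\left(0 \right)} + 66\right)^{2} = \left(\left(40 + 0^{2} + 14 \cdot 0\right) + 66\right)^{2} = \left(\left(40 + 0 + 0\right) + 66\right)^{2} = \left(40 + 66\right)^{2} = 106^{2} = 11236$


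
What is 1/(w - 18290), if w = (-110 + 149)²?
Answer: -1/16769 ≈ -5.9634e-5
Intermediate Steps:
w = 1521 (w = 39² = 1521)
1/(w - 18290) = 1/(1521 - 18290) = 1/(-16769) = -1/16769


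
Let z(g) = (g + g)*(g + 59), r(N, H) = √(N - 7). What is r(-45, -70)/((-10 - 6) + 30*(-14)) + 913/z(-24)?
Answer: -913/1680 - I*√13/218 ≈ -0.54345 - 0.016539*I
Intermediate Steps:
r(N, H) = √(-7 + N)
z(g) = 2*g*(59 + g) (z(g) = (2*g)*(59 + g) = 2*g*(59 + g))
r(-45, -70)/((-10 - 6) + 30*(-14)) + 913/z(-24) = √(-7 - 45)/((-10 - 6) + 30*(-14)) + 913/((2*(-24)*(59 - 24))) = √(-52)/(-16 - 420) + 913/((2*(-24)*35)) = (2*I*√13)/(-436) + 913/(-1680) = (2*I*√13)*(-1/436) + 913*(-1/1680) = -I*√13/218 - 913/1680 = -913/1680 - I*√13/218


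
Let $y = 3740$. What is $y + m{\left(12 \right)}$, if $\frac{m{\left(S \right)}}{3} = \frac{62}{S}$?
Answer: $\frac{7511}{2} \approx 3755.5$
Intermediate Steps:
$m{\left(S \right)} = \frac{186}{S}$ ($m{\left(S \right)} = 3 \frac{62}{S} = \frac{186}{S}$)
$y + m{\left(12 \right)} = 3740 + \frac{186}{12} = 3740 + 186 \cdot \frac{1}{12} = 3740 + \frac{31}{2} = \frac{7511}{2}$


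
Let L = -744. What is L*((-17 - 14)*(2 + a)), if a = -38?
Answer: -830304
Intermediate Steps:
L*((-17 - 14)*(2 + a)) = -744*(-17 - 14)*(2 - 38) = -(-23064)*(-36) = -744*1116 = -830304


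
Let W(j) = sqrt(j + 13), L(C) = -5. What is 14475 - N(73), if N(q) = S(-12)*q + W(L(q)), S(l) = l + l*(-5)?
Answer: 10971 - 2*sqrt(2) ≈ 10968.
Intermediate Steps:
S(l) = -4*l (S(l) = l - 5*l = -4*l)
W(j) = sqrt(13 + j)
N(q) = 2*sqrt(2) + 48*q (N(q) = (-4*(-12))*q + sqrt(13 - 5) = 48*q + sqrt(8) = 48*q + 2*sqrt(2) = 2*sqrt(2) + 48*q)
14475 - N(73) = 14475 - (2*sqrt(2) + 48*73) = 14475 - (2*sqrt(2) + 3504) = 14475 - (3504 + 2*sqrt(2)) = 14475 + (-3504 - 2*sqrt(2)) = 10971 - 2*sqrt(2)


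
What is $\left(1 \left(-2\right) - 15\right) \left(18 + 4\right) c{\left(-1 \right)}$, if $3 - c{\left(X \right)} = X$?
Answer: $-1496$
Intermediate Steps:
$c{\left(X \right)} = 3 - X$
$\left(1 \left(-2\right) - 15\right) \left(18 + 4\right) c{\left(-1 \right)} = \left(1 \left(-2\right) - 15\right) \left(18 + 4\right) \left(3 - -1\right) = \left(-2 - 15\right) 22 \left(3 + 1\right) = \left(-17\right) 22 \cdot 4 = \left(-374\right) 4 = -1496$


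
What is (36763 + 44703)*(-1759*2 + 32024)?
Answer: 2322269796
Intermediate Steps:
(36763 + 44703)*(-1759*2 + 32024) = 81466*(-3518 + 32024) = 81466*28506 = 2322269796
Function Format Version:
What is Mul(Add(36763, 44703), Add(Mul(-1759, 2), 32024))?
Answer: 2322269796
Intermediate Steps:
Mul(Add(36763, 44703), Add(Mul(-1759, 2), 32024)) = Mul(81466, Add(-3518, 32024)) = Mul(81466, 28506) = 2322269796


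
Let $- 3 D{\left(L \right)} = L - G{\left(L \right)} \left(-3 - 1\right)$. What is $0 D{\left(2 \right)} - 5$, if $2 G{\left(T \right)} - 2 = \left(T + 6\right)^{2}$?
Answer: $-5$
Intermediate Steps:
$G{\left(T \right)} = 1 + \frac{\left(6 + T\right)^{2}}{2}$ ($G{\left(T \right)} = 1 + \frac{\left(T + 6\right)^{2}}{2} = 1 + \frac{\left(6 + T\right)^{2}}{2}$)
$D{\left(L \right)} = - \frac{4}{3} - \frac{2 \left(6 + L\right)^{2}}{3} - \frac{L}{3}$ ($D{\left(L \right)} = - \frac{L - \left(1 + \frac{\left(6 + L\right)^{2}}{2}\right) \left(-3 - 1\right)}{3} = - \frac{L - \left(1 + \frac{\left(6 + L\right)^{2}}{2}\right) \left(-4\right)}{3} = - \frac{L - \left(-4 - 2 \left(6 + L\right)^{2}\right)}{3} = - \frac{L + \left(4 + 2 \left(6 + L\right)^{2}\right)}{3} = - \frac{4 + L + 2 \left(6 + L\right)^{2}}{3} = - \frac{4}{3} - \frac{2 \left(6 + L\right)^{2}}{3} - \frac{L}{3}$)
$0 D{\left(2 \right)} - 5 = 0 \left(- \frac{4}{3} - \frac{2 \left(6 + 2\right)^{2}}{3} - \frac{2}{3}\right) - 5 = 0 \left(- \frac{4}{3} - \frac{2 \cdot 8^{2}}{3} - \frac{2}{3}\right) - 5 = 0 \left(- \frac{4}{3} - \frac{128}{3} - \frac{2}{3}\right) - 5 = 0 \left(- \frac{134}{3}\right) - 5 = 0 - 5 = -5$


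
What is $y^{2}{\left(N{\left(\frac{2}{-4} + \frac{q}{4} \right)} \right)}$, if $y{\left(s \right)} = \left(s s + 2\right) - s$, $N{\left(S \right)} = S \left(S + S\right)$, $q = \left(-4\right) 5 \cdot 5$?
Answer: $\frac{45697694640049}{16} \approx 2.8561 \cdot 10^{12}$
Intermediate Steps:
$q = -100$ ($q = \left(-20\right) 5 = -100$)
$N{\left(S \right)} = 2 S^{2}$ ($N{\left(S \right)} = S 2 S = 2 S^{2}$)
$y{\left(s \right)} = 2 + s^{2} - s$ ($y{\left(s \right)} = \left(s^{2} + 2\right) - s = \left(2 + s^{2}\right) - s = 2 + s^{2} - s$)
$y^{2}{\left(N{\left(\frac{2}{-4} + \frac{q}{4} \right)} \right)} = \left(2 + \left(2 \left(\frac{2}{-4} - \frac{100}{4}\right)^{2}\right)^{2} - 2 \left(\frac{2}{-4} - \frac{100}{4}\right)^{2}\right)^{2} = \left(2 + \left(2 \left(2 \left(- \frac{1}{4}\right) - 25\right)^{2}\right)^{2} - 2 \left(2 \left(- \frac{1}{4}\right) - 25\right)^{2}\right)^{2} = \left(2 + \left(2 \left(- \frac{1}{2} - 25\right)^{2}\right)^{2} - 2 \left(- \frac{1}{2} - 25\right)^{2}\right)^{2} = \left(2 + \left(2 \left(- \frac{51}{2}\right)^{2}\right)^{2} - 2 \left(- \frac{51}{2}\right)^{2}\right)^{2} = \left(2 + \left(2 \cdot \frac{2601}{4}\right)^{2} - 2 \cdot \frac{2601}{4}\right)^{2} = \left(2 + \left(\frac{2601}{2}\right)^{2} - \frac{2601}{2}\right)^{2} = \left(2 + \frac{6765201}{4} - \frac{2601}{2}\right)^{2} = \left(\frac{6760007}{4}\right)^{2} = \frac{45697694640049}{16}$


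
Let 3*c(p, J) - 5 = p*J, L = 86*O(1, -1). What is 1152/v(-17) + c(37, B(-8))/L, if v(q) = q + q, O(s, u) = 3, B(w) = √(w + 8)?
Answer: -445739/13158 ≈ -33.876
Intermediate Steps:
B(w) = √(8 + w)
v(q) = 2*q
L = 258 (L = 86*3 = 258)
c(p, J) = 5/3 + J*p/3 (c(p, J) = 5/3 + (p*J)/3 = 5/3 + (J*p)/3 = 5/3 + J*p/3)
1152/v(-17) + c(37, B(-8))/L = 1152/((2*(-17))) + (5/3 + (⅓)*√(8 - 8)*37)/258 = 1152/(-34) + (5/3 + (⅓)*√0*37)*(1/258) = 1152*(-1/34) + (5/3 + (⅓)*0*37)*(1/258) = -576/17 + (5/3 + 0)*(1/258) = -576/17 + (5/3)*(1/258) = -576/17 + 5/774 = -445739/13158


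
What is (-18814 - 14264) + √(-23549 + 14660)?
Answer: -33078 + I*√8889 ≈ -33078.0 + 94.281*I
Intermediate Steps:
(-18814 - 14264) + √(-23549 + 14660) = -33078 + √(-8889) = -33078 + I*√8889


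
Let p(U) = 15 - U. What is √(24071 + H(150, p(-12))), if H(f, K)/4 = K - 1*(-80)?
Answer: √24499 ≈ 156.52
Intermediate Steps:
H(f, K) = 320 + 4*K (H(f, K) = 4*(K - 1*(-80)) = 4*(K + 80) = 4*(80 + K) = 320 + 4*K)
√(24071 + H(150, p(-12))) = √(24071 + (320 + 4*(15 - 1*(-12)))) = √(24071 + (320 + 4*(15 + 12))) = √(24071 + (320 + 4*27)) = √(24071 + (320 + 108)) = √(24071 + 428) = √24499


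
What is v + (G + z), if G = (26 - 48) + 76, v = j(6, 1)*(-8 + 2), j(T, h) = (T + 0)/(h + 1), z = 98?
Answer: 134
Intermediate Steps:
j(T, h) = T/(1 + h)
v = -18 (v = (6/(1 + 1))*(-8 + 2) = (6/2)*(-6) = (6*(½))*(-6) = 3*(-6) = -18)
G = 54 (G = -22 + 76 = 54)
v + (G + z) = -18 + (54 + 98) = -18 + 152 = 134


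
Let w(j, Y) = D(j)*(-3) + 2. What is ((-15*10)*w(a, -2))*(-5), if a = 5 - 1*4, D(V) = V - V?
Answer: 1500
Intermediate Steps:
D(V) = 0
a = 1 (a = 5 - 4 = 1)
w(j, Y) = 2 (w(j, Y) = 0*(-3) + 2 = 0 + 2 = 2)
((-15*10)*w(a, -2))*(-5) = (-15*10*2)*(-5) = -150*2*(-5) = -300*(-5) = 1500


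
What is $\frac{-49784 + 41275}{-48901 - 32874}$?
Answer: $\frac{8509}{81775} \approx 0.10405$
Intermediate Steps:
$\frac{-49784 + 41275}{-48901 - 32874} = - \frac{8509}{-81775} = \left(-8509\right) \left(- \frac{1}{81775}\right) = \frac{8509}{81775}$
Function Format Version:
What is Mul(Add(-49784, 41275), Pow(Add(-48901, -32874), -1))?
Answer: Rational(8509, 81775) ≈ 0.10405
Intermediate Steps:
Mul(Add(-49784, 41275), Pow(Add(-48901, -32874), -1)) = Mul(-8509, Pow(-81775, -1)) = Mul(-8509, Rational(-1, 81775)) = Rational(8509, 81775)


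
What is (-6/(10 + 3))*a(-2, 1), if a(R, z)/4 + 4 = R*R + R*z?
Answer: 48/13 ≈ 3.6923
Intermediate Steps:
a(R, z) = -16 + 4*R² + 4*R*z (a(R, z) = -16 + 4*(R*R + R*z) = -16 + 4*(R² + R*z) = -16 + (4*R² + 4*R*z) = -16 + 4*R² + 4*R*z)
(-6/(10 + 3))*a(-2, 1) = (-6/(10 + 3))*(-16 + 4*(-2)² + 4*(-2)*1) = (-6/13)*(-16 + 4*4 - 8) = (-6*1/13)*(-16 + 16 - 8) = -6/13*(-8) = 48/13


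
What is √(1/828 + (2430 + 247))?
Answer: √50980811/138 ≈ 51.740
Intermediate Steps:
√(1/828 + (2430 + 247)) = √(1/828 + 2677) = √(2216557/828) = √50980811/138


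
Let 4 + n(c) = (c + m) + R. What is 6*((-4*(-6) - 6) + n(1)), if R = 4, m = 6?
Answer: 150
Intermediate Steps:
n(c) = 6 + c (n(c) = -4 + ((c + 6) + 4) = -4 + ((6 + c) + 4) = -4 + (10 + c) = 6 + c)
6*((-4*(-6) - 6) + n(1)) = 6*((-4*(-6) - 6) + (6 + 1)) = 6*((24 - 6) + 7) = 6*(18 + 7) = 6*25 = 150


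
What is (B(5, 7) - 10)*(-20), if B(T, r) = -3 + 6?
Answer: 140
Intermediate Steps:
B(T, r) = 3
(B(5, 7) - 10)*(-20) = (3 - 10)*(-20) = -7*(-20) = 140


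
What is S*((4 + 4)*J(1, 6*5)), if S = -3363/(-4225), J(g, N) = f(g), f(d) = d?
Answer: 26904/4225 ≈ 6.3678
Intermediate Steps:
J(g, N) = g
S = 3363/4225 (S = -3363*(-1/4225) = 3363/4225 ≈ 0.79598)
S*((4 + 4)*J(1, 6*5)) = 3363*((4 + 4)*1)/4225 = 3363*(8*1)/4225 = (3363/4225)*8 = 26904/4225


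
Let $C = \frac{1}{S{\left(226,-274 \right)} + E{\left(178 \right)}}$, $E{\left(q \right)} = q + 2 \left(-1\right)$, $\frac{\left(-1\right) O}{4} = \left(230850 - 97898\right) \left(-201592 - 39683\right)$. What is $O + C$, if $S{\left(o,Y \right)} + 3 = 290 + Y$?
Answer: $\frac{24250963312801}{189} \approx 1.2831 \cdot 10^{11}$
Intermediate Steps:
$S{\left(o,Y \right)} = 287 + Y$ ($S{\left(o,Y \right)} = -3 + \left(290 + Y\right) = 287 + Y$)
$O = 128311975200$ ($O = - 4 \left(230850 - 97898\right) \left(-201592 - 39683\right) = - 4 \cdot 132952 \left(-241275\right) = \left(-4\right) \left(-32077993800\right) = 128311975200$)
$E{\left(q \right)} = -2 + q$ ($E{\left(q \right)} = q - 2 = -2 + q$)
$C = \frac{1}{189}$ ($C = \frac{1}{\left(287 - 274\right) + \left(-2 + 178\right)} = \frac{1}{13 + 176} = \frac{1}{189} \approx 0.005291$)
$O + C = 128311975200 + \frac{1}{189} = \frac{24250963312801}{189}$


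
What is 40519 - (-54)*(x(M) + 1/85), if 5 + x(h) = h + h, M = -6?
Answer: 3366139/85 ≈ 39602.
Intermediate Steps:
x(h) = -5 + 2*h (x(h) = -5 + (h + h) = -5 + 2*h)
40519 - (-54)*(x(M) + 1/85) = 40519 - (-54)*((-5 + 2*(-6)) + 1/85) = 40519 - (-54)*((-5 - 12) + 1/85) = 40519 - (-54)*(-17 + 1/85) = 40519 - (-54)*(-1444)/85 = 40519 - 1*77976/85 = 40519 - 77976/85 = 3366139/85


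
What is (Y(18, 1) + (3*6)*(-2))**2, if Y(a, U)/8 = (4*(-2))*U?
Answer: 10000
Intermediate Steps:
Y(a, U) = -64*U (Y(a, U) = 8*((4*(-2))*U) = 8*(-8*U) = -64*U)
(Y(18, 1) + (3*6)*(-2))**2 = (-64*1 + (3*6)*(-2))**2 = (-64 + 18*(-2))**2 = (-64 - 36)**2 = (-100)**2 = 10000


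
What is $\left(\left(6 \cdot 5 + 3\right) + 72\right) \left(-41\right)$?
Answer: $-4305$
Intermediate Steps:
$\left(\left(6 \cdot 5 + 3\right) + 72\right) \left(-41\right) = \left(\left(30 + 3\right) + 72\right) \left(-41\right) = \left(33 + 72\right) \left(-41\right) = 105 \left(-41\right) = -4305$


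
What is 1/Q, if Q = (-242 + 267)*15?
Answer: 1/375 ≈ 0.0026667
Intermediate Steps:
Q = 375 (Q = 25*15 = 375)
1/Q = 1/375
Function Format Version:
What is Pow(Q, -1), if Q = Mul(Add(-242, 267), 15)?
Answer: Rational(1, 375) ≈ 0.0026667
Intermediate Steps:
Q = 375 (Q = Mul(25, 15) = 375)
Pow(Q, -1) = Pow(375, -1) = Rational(1, 375)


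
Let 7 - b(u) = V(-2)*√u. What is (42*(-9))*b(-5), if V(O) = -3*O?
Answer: -2646 + 2268*I*√5 ≈ -2646.0 + 5071.4*I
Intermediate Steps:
b(u) = 7 - 6*√u (b(u) = 7 - (-3*(-2))*√u = 7 - 6*√u)
(42*(-9))*b(-5) = (42*(-9))*(7 - 6*I*√5) = -378*(7 - 6*I*√5) = -2646 + 2268*I*√5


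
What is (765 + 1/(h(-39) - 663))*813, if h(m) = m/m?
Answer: 411726777/662 ≈ 6.2194e+5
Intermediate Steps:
h(m) = 1
(765 + 1/(h(-39) - 663))*813 = (765 + 1/(1 - 663))*813 = (765 + 1/(-662))*813 = (765 - 1/662)*813 = (506429/662)*813 = 411726777/662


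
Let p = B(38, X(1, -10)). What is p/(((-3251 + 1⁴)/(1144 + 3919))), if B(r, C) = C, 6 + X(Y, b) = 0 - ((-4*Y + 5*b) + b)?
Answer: -146827/1625 ≈ -90.355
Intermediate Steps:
X(Y, b) = -6 - 6*b + 4*Y (X(Y, b) = -6 + (0 - ((-4*Y + 5*b) + b)) = -6 + (0 - (-4*Y + 6*b)) = -6 + (0 + (-6*b + 4*Y)) = -6 + (-6*b + 4*Y) = -6 - 6*b + 4*Y)
p = 58 (p = -6 - 6*(-10) + 4*1 = -6 + 60 + 4 = 58)
p/(((-3251 + 1⁴)/(1144 + 3919))) = 58/(((-3251 + 1⁴)/(1144 + 3919))) = 58/(((-3251 + 1)/5063)) = 58/((-3250*1/5063)) = 58/(-3250/5063) = 58*(-5063/3250) = -146827/1625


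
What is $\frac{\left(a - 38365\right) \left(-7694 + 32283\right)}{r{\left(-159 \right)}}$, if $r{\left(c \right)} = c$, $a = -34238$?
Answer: $\frac{595078389}{53} \approx 1.1228 \cdot 10^{7}$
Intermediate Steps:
$\frac{\left(a - 38365\right) \left(-7694 + 32283\right)}{r{\left(-159 \right)}} = \frac{\left(-34238 - 38365\right) \left(-7694 + 32283\right)}{-159} = \left(-72603\right) 24589 \left(- \frac{1}{159}\right) = \left(-1785235167\right) \left(- \frac{1}{159}\right) = \frac{595078389}{53}$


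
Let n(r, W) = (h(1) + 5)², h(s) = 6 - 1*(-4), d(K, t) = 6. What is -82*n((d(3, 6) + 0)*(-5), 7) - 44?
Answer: -18494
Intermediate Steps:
h(s) = 10 (h(s) = 6 + 4 = 10)
n(r, W) = 225 (n(r, W) = (10 + 5)² = 15² = 225)
-82*n((d(3, 6) + 0)*(-5), 7) - 44 = -82*225 - 44 = -18450 - 44 = -18494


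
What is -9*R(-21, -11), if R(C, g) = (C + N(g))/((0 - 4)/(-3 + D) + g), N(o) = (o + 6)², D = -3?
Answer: 108/31 ≈ 3.4839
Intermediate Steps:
N(o) = (6 + o)²
R(C, g) = (C + (6 + g)²)/(⅔ + g) (R(C, g) = (C + (6 + g)²)/((0 - 4)/(-3 - 3) + g) = (C + (6 + g)²)/(-4/(-6) + g) = (C + (6 + g)²)/(-4*(-⅙) + g) = (C + (6 + g)²)/(⅔ + g))
-9*R(-21, -11) = -27*(-21 + (6 - 11)²)/(2 + 3*(-11)) = -27*(-21 + (-5)²)/(2 - 33) = -27*(-21 + 25)/(-31) = -27*(-1)*4/31 = -9*(-12/31) = 108/31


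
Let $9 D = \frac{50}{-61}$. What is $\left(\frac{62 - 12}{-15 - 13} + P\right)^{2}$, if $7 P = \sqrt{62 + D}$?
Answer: $\frac{479077}{107604} - \frac{50 \sqrt{518317}}{8967} \approx 0.43782$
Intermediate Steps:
$D = - \frac{50}{549}$ ($D = \frac{50 \frac{1}{-61}}{9} = \frac{50 \left(- \frac{1}{61}\right)}{9} = \frac{1}{9} \left(- \frac{50}{61}\right) = - \frac{50}{549} \approx -0.091075$)
$P = \frac{2 \sqrt{518317}}{1281}$ ($P = \frac{\sqrt{62 - \frac{50}{549}}}{7} = \frac{\sqrt{\frac{33988}{549}}}{7} = \frac{\frac{2}{183} \sqrt{518317}}{7} = \frac{2 \sqrt{518317}}{1281} \approx 1.124$)
$\left(\frac{62 - 12}{-15 - 13} + P\right)^{2} = \left(\frac{62 - 12}{-15 - 13} + \frac{2 \sqrt{518317}}{1281}\right)^{2} = \left(\frac{50}{-28} + \frac{2 \sqrt{518317}}{1281}\right)^{2} = \left(50 \left(- \frac{1}{28}\right) + \frac{2 \sqrt{518317}}{1281}\right)^{2} = \left(- \frac{25}{14} + \frac{2 \sqrt{518317}}{1281}\right)^{2}$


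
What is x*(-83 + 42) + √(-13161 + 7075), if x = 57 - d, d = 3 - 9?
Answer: -2583 + I*√6086 ≈ -2583.0 + 78.013*I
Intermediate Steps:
d = -6
x = 63 (x = 57 - 1*(-6) = 57 + 6 = 63)
x*(-83 + 42) + √(-13161 + 7075) = 63*(-83 + 42) + √(-13161 + 7075) = 63*(-41) + √(-6086) = -2583 + I*√6086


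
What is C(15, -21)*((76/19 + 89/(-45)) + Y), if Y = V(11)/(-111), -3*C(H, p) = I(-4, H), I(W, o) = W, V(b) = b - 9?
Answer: 13348/4995 ≈ 2.6723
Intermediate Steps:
V(b) = -9 + b
C(H, p) = 4/3 (C(H, p) = -1/3*(-4) = 4/3)
Y = -2/111 (Y = (-9 + 11)/(-111) = 2*(-1/111) = -2/111 ≈ -0.018018)
C(15, -21)*((76/19 + 89/(-45)) + Y) = 4*((76/19 + 89/(-45)) - 2/111)/3 = 4*((76*(1/19) + 89*(-1/45)) - 2/111)/3 = 4*((4 - 89/45) - 2/111)/3 = 4*(91/45 - 2/111)/3 = (4/3)*(3337/1665) = 13348/4995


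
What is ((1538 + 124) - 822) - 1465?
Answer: -625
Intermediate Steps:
((1538 + 124) - 822) - 1465 = (1662 - 822) - 1465 = 840 - 1465 = -625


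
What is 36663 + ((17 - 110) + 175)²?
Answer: 43387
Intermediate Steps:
36663 + ((17 - 110) + 175)² = 36663 + (-93 + 175)² = 36663 + 82² = 36663 + 6724 = 43387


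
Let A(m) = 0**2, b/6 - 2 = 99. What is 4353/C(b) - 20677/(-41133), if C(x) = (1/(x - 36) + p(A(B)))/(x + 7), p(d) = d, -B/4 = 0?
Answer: 62562541520767/41133 ≈ 1.5210e+9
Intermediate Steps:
B = 0 (B = -4*0 = 0)
b = 606 (b = 12 + 6*99 = 12 + 594 = 606)
A(m) = 0
C(x) = 1/((-36 + x)*(7 + x)) (C(x) = (1/(x - 36) + 0)/(x + 7) = (1/(-36 + x) + 0)/(7 + x) = 1/((-36 + x)*(7 + x)))
4353/C(b) - 20677/(-41133) = 4353/(1/(-252 + 606**2 - 29*606)) - 20677/(-41133) = 4353/(1/(-252 + 367236 - 17574)) - 20677*(-1/41133) = 4353/(1/349410) + 20677/41133 = 4353*349410 + 20677/41133 = 1520981730 + 20677/41133 = 62562541520767/41133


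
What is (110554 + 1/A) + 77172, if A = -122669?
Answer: 23028160693/122669 ≈ 1.8773e+5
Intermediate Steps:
(110554 + 1/A) + 77172 = (110554 + 1/(-122669)) + 77172 = (110554 - 1/122669) + 77172 = 13561548625/122669 + 77172 = 23028160693/122669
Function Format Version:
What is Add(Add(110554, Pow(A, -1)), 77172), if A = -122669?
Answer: Rational(23028160693, 122669) ≈ 1.8773e+5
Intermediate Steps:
Add(Add(110554, Pow(A, -1)), 77172) = Add(Add(110554, Pow(-122669, -1)), 77172) = Add(Add(110554, Rational(-1, 122669)), 77172) = Add(Rational(13561548625, 122669), 77172) = Rational(23028160693, 122669)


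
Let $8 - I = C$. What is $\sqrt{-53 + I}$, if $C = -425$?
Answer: $2 \sqrt{95} \approx 19.494$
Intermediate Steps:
$I = 433$ ($I = 8 - -425 = 8 + 425 = 433$)
$\sqrt{-53 + I} = \sqrt{-53 + 433} = \sqrt{380} = 2 \sqrt{95}$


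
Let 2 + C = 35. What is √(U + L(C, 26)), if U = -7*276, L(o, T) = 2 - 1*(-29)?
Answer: I*√1901 ≈ 43.6*I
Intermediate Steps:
C = 33 (C = -2 + 35 = 33)
L(o, T) = 31 (L(o, T) = 2 + 29 = 31)
U = -1932
√(U + L(C, 26)) = √(-1932 + 31) = √(-1901) = I*√1901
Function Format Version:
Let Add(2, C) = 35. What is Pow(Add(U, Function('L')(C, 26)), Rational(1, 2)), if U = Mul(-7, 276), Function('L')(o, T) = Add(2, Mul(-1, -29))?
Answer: Mul(I, Pow(1901, Rational(1, 2))) ≈ Mul(43.600, I)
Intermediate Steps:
C = 33 (C = Add(-2, 35) = 33)
Function('L')(o, T) = 31 (Function('L')(o, T) = Add(2, 29) = 31)
U = -1932
Pow(Add(U, Function('L')(C, 26)), Rational(1, 2)) = Pow(Add(-1932, 31), Rational(1, 2)) = Pow(-1901, Rational(1, 2)) = Mul(I, Pow(1901, Rational(1, 2)))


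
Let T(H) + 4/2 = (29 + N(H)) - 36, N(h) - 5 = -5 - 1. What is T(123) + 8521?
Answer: 8511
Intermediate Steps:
N(h) = -1 (N(h) = 5 + (-5 - 1) = 5 - 6 = -1)
T(H) = -10 (T(H) = -2 + ((29 - 1) - 36) = -2 + (28 - 36) = -2 - 8 = -10)
T(123) + 8521 = -10 + 8521 = 8511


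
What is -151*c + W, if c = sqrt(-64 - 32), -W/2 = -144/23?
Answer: 288/23 - 604*I*sqrt(6) ≈ 12.522 - 1479.5*I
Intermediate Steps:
W = 288/23 (W = -(-288)/23 = -2*(-144/23) = 288/23 ≈ 12.522)
c = 4*I*sqrt(6) (c = sqrt(-96) = 4*I*sqrt(6) ≈ 9.798*I)
-151*c + W = -604*I*sqrt(6) + 288/23 = 288/23 - 604*I*sqrt(6)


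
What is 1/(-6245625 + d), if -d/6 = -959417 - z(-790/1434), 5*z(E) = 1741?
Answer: -5/2435169 ≈ -2.0532e-6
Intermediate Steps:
z(E) = 1741/5 (z(E) = (⅕)*1741 = 1741/5)
d = 28792956/5 (d = -6*(-959417 - 1*1741/5) = -6*(-959417 - 1741/5) = -6*(-4798826/5) = 28792956/5 ≈ 5.7586e+6)
1/(-6245625 + d) = 1/(-6245625 + 28792956/5) = 1/(-2435169/5) = -5/2435169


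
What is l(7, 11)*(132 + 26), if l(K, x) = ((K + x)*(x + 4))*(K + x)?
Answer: 767880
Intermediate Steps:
l(K, x) = (K + x)²*(4 + x) (l(K, x) = ((K + x)*(4 + x))*(K + x) = ((4 + x)*(K + x))*(K + x) = (K + x)²*(4 + x))
l(7, 11)*(132 + 26) = ((7 + 11)²*(4 + 11))*(132 + 26) = (18²*15)*158 = (324*15)*158 = 4860*158 = 767880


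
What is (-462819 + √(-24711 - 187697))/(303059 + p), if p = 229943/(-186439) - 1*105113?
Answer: -12326787363/5272089193 + 372878*I*√53102/36904624351 ≈ -2.3381 + 0.0023283*I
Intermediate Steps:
p = -19597392550/186439 (p = 229943*(-1/186439) - 105113 = -229943/186439 - 105113 = -19597392550/186439 ≈ -1.0511e+5)
(-462819 + √(-24711 - 187697))/(303059 + p) = (-462819 + √(-24711 - 187697))/(303059 - 19597392550/186439) = (-462819 + √(-212408))/(36904624351/186439) = (-462819 + 2*I*√53102)*(186439/36904624351) = -12326787363/5272089193 + 372878*I*√53102/36904624351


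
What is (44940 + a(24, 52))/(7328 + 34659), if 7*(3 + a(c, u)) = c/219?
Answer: 22962815/21455357 ≈ 1.0703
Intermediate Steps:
a(c, u) = -3 + c/1533 (a(c, u) = -3 + (c/219)/7 = -3 + c/1533)
(44940 + a(24, 52))/(7328 + 34659) = (44940 + (-3 + (1/1533)*24))/(7328 + 34659) = (44940 + (-3 + 8/511))/41987 = (44940 - 1525/511)*(1/41987) = (22962815/511)*(1/41987) = 22962815/21455357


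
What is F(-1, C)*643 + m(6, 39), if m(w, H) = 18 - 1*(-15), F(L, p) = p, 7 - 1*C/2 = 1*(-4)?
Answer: 14179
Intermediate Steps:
C = 22 (C = 14 - 2*(-4) = 14 + 8 = 22)
m(w, H) = 33 (m(w, H) = 18 + 15 = 33)
F(-1, C)*643 + m(6, 39) = 22*643 + 33 = 14146 + 33 = 14179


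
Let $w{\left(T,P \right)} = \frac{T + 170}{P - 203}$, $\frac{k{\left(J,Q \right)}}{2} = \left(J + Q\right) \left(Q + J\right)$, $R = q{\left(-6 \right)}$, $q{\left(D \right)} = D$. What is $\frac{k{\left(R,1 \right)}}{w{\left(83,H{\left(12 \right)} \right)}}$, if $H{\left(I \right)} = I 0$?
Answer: $- \frac{10150}{253} \approx -40.119$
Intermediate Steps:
$H{\left(I \right)} = 0$
$R = -6$
$k{\left(J,Q \right)} = 2 \left(J + Q\right)^{2}$ ($k{\left(J,Q \right)} = 2 \left(J + Q\right) \left(Q + J\right) = 2 \left(J + Q\right) \left(J + Q\right) = 2 \left(J + Q\right)^{2}$)
$w{\left(T,P \right)} = \frac{170 + T}{-203 + P}$
$\frac{k{\left(R,1 \right)}}{w{\left(83,H{\left(12 \right)} \right)}} = \frac{2 \left(-6 + 1\right)^{2}}{\frac{1}{-203 + 0} \left(170 + 83\right)} = \frac{2 \left(-5\right)^{2}}{\frac{1}{-203} \cdot 253} = \frac{2 \cdot 25}{\left(- \frac{1}{203}\right) 253} = \frac{50}{- \frac{253}{203}} = 50 \left(- \frac{203}{253}\right) = - \frac{10150}{253}$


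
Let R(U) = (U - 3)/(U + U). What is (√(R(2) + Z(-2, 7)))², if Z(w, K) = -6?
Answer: -25/4 ≈ -6.2500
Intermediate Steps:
R(U) = (-3 + U)/(2*U) (R(U) = (-3 + U)/((2*U)) = (-3 + U)*(1/(2*U)) = (-3 + U)/(2*U))
(√(R(2) + Z(-2, 7)))² = (√((½)*(-3 + 2)/2 - 6))² = (√((½)*(½)*(-1) - 6))² = (√(-¼ - 6))² = (√(-25/4))² = (5*I/2)² = -25/4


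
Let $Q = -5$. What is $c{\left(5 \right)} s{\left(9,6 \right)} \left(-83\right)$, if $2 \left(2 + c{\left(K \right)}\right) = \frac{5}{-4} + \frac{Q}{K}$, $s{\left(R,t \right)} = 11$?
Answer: $\frac{22825}{8} \approx 2853.1$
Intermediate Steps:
$c{\left(K \right)} = - \frac{21}{8} - \frac{5}{2 K}$ ($c{\left(K \right)} = -2 + \frac{\frac{5}{-4} - \frac{5}{K}}{2} = -2 + \frac{5 \left(- \frac{1}{4}\right) - \frac{5}{K}}{2} = -2 + \frac{- \frac{5}{4} - \frac{5}{K}}{2} = -2 - \left(\frac{5}{8} + \frac{5}{2 K}\right) = - \frac{21}{8} - \frac{5}{2 K}$)
$c{\left(5 \right)} s{\left(9,6 \right)} \left(-83\right) = \frac{-20 - 105}{8 \cdot 5} \cdot 11 \left(-83\right) = \frac{1}{8} \cdot \frac{1}{5} \left(-20 - 105\right) 11 \left(-83\right) = \frac{1}{8} \cdot \frac{1}{5} \left(-125\right) 11 \left(-83\right) = \left(- \frac{25}{8}\right) 11 \left(-83\right) = \left(- \frac{275}{8}\right) \left(-83\right) = \frac{22825}{8}$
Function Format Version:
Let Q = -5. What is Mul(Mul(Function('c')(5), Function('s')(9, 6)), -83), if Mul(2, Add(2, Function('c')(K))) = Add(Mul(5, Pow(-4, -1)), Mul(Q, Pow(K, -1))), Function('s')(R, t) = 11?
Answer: Rational(22825, 8) ≈ 2853.1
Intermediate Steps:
Function('c')(K) = Add(Rational(-21, 8), Mul(Rational(-5, 2), Pow(K, -1))) (Function('c')(K) = Add(-2, Mul(Rational(1, 2), Add(Mul(5, Pow(-4, -1)), Mul(-5, Pow(K, -1))))) = Add(-2, Mul(Rational(1, 2), Add(Mul(5, Rational(-1, 4)), Mul(-5, Pow(K, -1))))) = Add(-2, Mul(Rational(1, 2), Add(Rational(-5, 4), Mul(-5, Pow(K, -1))))) = Add(-2, Add(Rational(-5, 8), Mul(Rational(-5, 2), Pow(K, -1)))) = Add(Rational(-21, 8), Mul(Rational(-5, 2), Pow(K, -1))))
Mul(Mul(Function('c')(5), Function('s')(9, 6)), -83) = Mul(Mul(Mul(Rational(1, 8), Pow(5, -1), Add(-20, Mul(-21, 5))), 11), -83) = Mul(Mul(Mul(Rational(1, 8), Rational(1, 5), Add(-20, -105)), 11), -83) = Mul(Mul(Mul(Rational(1, 8), Rational(1, 5), -125), 11), -83) = Mul(Mul(Rational(-25, 8), 11), -83) = Mul(Rational(-275, 8), -83) = Rational(22825, 8)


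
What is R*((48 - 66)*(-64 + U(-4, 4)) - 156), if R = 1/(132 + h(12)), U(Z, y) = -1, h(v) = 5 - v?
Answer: 1014/125 ≈ 8.1120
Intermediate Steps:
R = 1/125 (R = 1/(132 + (5 - 1*12)) = 1/(132 + (5 - 12)) = 1/(132 - 7) = 1/125 ≈ 0.0080000)
R*((48 - 66)*(-64 + U(-4, 4)) - 156) = ((48 - 66)*(-64 - 1) - 156)/125 = (-18*(-65) - 156)/125 = (1170 - 156)/125 = (1/125)*1014 = 1014/125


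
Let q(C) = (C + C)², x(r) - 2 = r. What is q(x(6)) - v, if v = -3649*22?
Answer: 80534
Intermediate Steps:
x(r) = 2 + r
v = -80278
q(C) = 4*C² (q(C) = (2*C)² = 4*C²)
q(x(6)) - v = 4*(2 + 6)² - 1*(-80278) = 4*8² + 80278 = 4*64 + 80278 = 256 + 80278 = 80534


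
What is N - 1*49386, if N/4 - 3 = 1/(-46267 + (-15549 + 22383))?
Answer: -1946964946/39433 ≈ -49374.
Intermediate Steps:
N = 473192/39433 (N = 12 + 4/(-46267 + (-15549 + 22383)) = 12 + 4/(-46267 + 6834) = 12 + 4/(-39433) = 12 + 4*(-1/39433) = 12 - 4/39433 = 473192/39433 ≈ 12.000)
N - 1*49386 = 473192/39433 - 1*49386 = 473192/39433 - 49386 = -1946964946/39433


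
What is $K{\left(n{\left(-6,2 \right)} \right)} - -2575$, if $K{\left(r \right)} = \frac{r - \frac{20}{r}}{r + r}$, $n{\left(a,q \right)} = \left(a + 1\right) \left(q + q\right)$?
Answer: $\frac{103019}{40} \approx 2575.5$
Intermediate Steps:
$n{\left(a,q \right)} = 2 q \left(1 + a\right)$ ($n{\left(a,q \right)} = \left(1 + a\right) 2 q = 2 q \left(1 + a\right)$)
$K{\left(r \right)} = \frac{r - \frac{20}{r}}{2 r}$
$K{\left(n{\left(-6,2 \right)} \right)} - -2575 = \left(\frac{1}{2} - \frac{10}{16 \left(1 - 6\right)^{2}}\right) - -2575 = \left(\frac{1}{2} - \frac{10}{400}\right) + 2575 = \left(\frac{1}{2} - \frac{1}{40}\right) + 2575 = \frac{19}{40} + 2575 = \frac{103019}{40}$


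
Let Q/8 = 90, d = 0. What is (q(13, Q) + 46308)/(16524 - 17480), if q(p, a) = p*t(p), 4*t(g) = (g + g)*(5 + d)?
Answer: -93461/1912 ≈ -48.881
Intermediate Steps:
t(g) = 5*g/2 (t(g) = ((g + g)*(5 + 0))/4 = ((2*g)*5)/4 = (10*g)/4 = 5*g/2)
Q = 720 (Q = 8*90 = 720)
q(p, a) = 5*p**2/2 (q(p, a) = p*(5*p/2) = 5*p**2/2)
(q(13, Q) + 46308)/(16524 - 17480) = ((5/2)*13**2 + 46308)/(16524 - 17480) = ((5/2)*169 + 46308)/(-956) = (845/2 + 46308)*(-1/956) = (93461/2)*(-1/956) = -93461/1912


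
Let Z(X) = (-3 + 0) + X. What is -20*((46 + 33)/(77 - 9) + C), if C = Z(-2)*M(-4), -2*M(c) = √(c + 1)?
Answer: -395/17 - 50*I*√3 ≈ -23.235 - 86.603*I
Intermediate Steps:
Z(X) = -3 + X
M(c) = -√(1 + c)/2 (M(c) = -√(c + 1)/2 = -√(1 + c)/2)
C = 5*I*√3/2 (C = (-3 - 2)*(-√(1 - 4)/2) = -(-5)*√(-3)/2 = -(-5)*I*√3/2 = 5*I*√3/2 ≈ 4.3301*I)
-20*((46 + 33)/(77 - 9) + C) = -20*((46 + 33)/(77 - 9) + 5*I*√3/2) = -20*(79/68 + 5*I*√3/2) = -395/17 - 50*I*√3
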